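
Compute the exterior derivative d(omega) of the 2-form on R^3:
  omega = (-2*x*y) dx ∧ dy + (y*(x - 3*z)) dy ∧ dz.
d(omega) = (y) dx ∧ dy ∧ dz

For a 2-form omega = sum_{i<j} g_{ij} dx_i ∧ dx_j, the exterior derivative is
  d(omega) = sum_{i<j} d(g_{ij}) ∧ dx_i ∧ dx_j = sum_{i<j, k} (∂g_{ij}/∂x_k) dx_k ∧ dx_i ∧ dx_j.
Expand each term, using dx_k ∧ dx_i ∧ dx_j = sgn(permutation) dx_{(a)} ∧ dx_{(b)} ∧ dx_{(c)} with (a < b < c) sorted:
  d(y*(x - 3*z)) includes (∂/∂x)(y*(x - 3*z)) dx = (y) dx, which multiplied by dy ∧ dz gives (y) dx ∧ dy ∧ dz
Collecting like 3-forms: d(omega) = (y) dx ∧ dy ∧ dz.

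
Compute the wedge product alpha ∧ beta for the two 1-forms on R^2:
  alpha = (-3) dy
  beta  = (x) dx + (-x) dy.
alpha ∧ beta = (3*x) dx ∧ dy

Distribute the wedge, using dx_i ∧ dx_j = -dx_j ∧ dx_i and dx_i ∧ dx_i = 0. For each pair (i, j) with i < j, the coefficient of dx_i ∧ dx_j in alpha ∧ beta is (alpha_i * beta_j - alpha_j * beta_i). Collecting: alpha ∧ beta = (3*x) dx ∧ dy.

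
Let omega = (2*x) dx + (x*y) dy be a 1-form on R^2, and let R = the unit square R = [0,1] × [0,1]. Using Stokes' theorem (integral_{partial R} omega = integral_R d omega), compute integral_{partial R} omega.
integral_(partial R) omega = 1/2

Stokes: integral_partial_R omega = integral_R d omega with d omega = (∂Q/∂x - ∂P/∂y) dx ∧ dy.
  ∂Q/∂x = y
  ∂P/∂y = 0
  integrand = ∂Q/∂x - ∂P/∂y = y.
Integrating over R: integral_0^1 integral_0^1 (y) dx dy = 1/2.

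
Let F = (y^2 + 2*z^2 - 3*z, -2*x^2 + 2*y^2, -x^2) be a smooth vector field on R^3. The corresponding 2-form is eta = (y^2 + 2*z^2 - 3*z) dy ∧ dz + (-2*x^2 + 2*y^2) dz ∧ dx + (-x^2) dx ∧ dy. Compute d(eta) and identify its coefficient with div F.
d(eta) = (4*y) dx ∧ dy ∧ dz; div F = 4*y

For a 2-form in R^3 of the form above, applying d gives a 3-form with coefficient ∂P/∂x + ∂Q/∂y + ∂R/∂z:
  ∂P/∂x = 0
  ∂Q/∂y = 4*y
  ∂R/∂z = 0
Sum = 4*y, which is exactly div F.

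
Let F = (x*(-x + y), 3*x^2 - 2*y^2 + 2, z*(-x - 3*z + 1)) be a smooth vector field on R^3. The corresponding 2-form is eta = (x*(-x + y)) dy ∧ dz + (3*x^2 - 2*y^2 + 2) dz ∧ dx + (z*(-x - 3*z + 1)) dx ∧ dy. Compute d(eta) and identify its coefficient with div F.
d(eta) = (-3*x - 3*y - 6*z + 1) dx ∧ dy ∧ dz; div F = -3*x - 3*y - 6*z + 1

For a 2-form in R^3 of the form above, applying d gives a 3-form with coefficient ∂P/∂x + ∂Q/∂y + ∂R/∂z:
  ∂P/∂x = -2*x + y
  ∂Q/∂y = -4*y
  ∂R/∂z = -x - 6*z + 1
Sum = -3*x - 3*y - 6*z + 1, which is exactly div F.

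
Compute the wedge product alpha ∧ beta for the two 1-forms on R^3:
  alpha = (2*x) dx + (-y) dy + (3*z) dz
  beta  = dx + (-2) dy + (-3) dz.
alpha ∧ beta = (-4*x + y) dx ∧ dy + (-6*x - 3*z) dx ∧ dz + (3*y + 6*z) dy ∧ dz

Distribute the wedge, using dx_i ∧ dx_j = -dx_j ∧ dx_i and dx_i ∧ dx_i = 0. For each pair (i, j) with i < j, the coefficient of dx_i ∧ dx_j in alpha ∧ beta is (alpha_i * beta_j - alpha_j * beta_i). Collecting: alpha ∧ beta = (-4*x + y) dx ∧ dy + (-6*x - 3*z) dx ∧ dz + (3*y + 6*z) dy ∧ dz.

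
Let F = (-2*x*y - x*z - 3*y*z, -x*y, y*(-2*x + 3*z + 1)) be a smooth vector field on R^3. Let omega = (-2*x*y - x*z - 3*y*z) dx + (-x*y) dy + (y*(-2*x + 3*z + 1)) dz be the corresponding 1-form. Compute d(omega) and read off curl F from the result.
d(omega) = (-2*x + 3*z + 1) dy ∧ dz + (-x - y) dz ∧ dx + (2*x - y + 3*z) dx ∧ dy; curl F = (-2*x + 3*z + 1, -x - y, 2*x - y + 3*z)

d omega = sum_{i<j} (∂f_j/∂x_i - ∂f_i/∂x_j) dx_i ∧ dx_j. Under the identification (dy ∧ dz, dz ∧ dx, dx ∧ dy) ↔ (e_x, e_y, e_z), the coefficients are exactly the components of curl F. Compute:
  ∂R/∂y - ∂Q/∂z = (-2*x + 3*z + 1) - (0) = -2*x + 3*z + 1
  ∂P/∂z - ∂R/∂x = (-x - 3*y) - (-2*y) = -x - y
  ∂Q/∂x - ∂P/∂y = (-y) - (-2*x - 3*z) = 2*x - y + 3*z.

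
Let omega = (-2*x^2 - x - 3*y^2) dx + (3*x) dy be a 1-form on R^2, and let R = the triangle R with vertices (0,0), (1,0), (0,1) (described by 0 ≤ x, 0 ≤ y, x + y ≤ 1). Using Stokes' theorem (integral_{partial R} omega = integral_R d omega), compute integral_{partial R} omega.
integral_(partial R) omega = 5/2

Stokes: integral_partial_R omega = integral_R d omega with d omega = (∂Q/∂x - ∂P/∂y) dx ∧ dy.
  ∂Q/∂x = 3
  ∂P/∂y = -6*y
  integrand = ∂Q/∂x - ∂P/∂y = 6*y + 3.
Integrating over R: integral_0^1 integral_0^{1-x} (6*y + 3) dy dx = 5/2.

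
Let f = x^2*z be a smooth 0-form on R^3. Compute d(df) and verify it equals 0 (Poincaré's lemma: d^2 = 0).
d(df) = 0

Step 1: df = sum_i (∂f/∂x_i) dx_i = (2*x*z) dx + (0) dy + (x^2) dz.
Step 2: Apply d again. Using the 1-form formula, the coefficient of dx ∧ dy in d(df) is ∂^2 f/∂x ∂y - ∂^2 f/∂y ∂x = (0) - (0) = 0 (equality of mixed partials for smooth f).
Similarly for dx ∧ dz and dy ∧ dz — all coefficients vanish. So d(df) = 0.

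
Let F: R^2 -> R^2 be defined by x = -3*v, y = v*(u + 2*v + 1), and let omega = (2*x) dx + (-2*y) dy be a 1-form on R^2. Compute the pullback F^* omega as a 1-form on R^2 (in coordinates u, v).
F^* omega = (2*v^2*(-u - 2*v - 1)) du + (2*v*(-u^2 - 6*u*v - 2*u - 8*v^2 - 6*v + 8)) dv

Using F^*(f dg) = (f ∘ F) d(g ∘ F), substitute each coordinate x_i by F_i(u, v) in f_i, and replace dx_i by d F_i = (∂F_i/∂u) du + (∂F_i/∂v) dv.
  For the x component: f_1(F) = -6*v; d F_1 = (0) du + (-3) dv
  For the y component: f_2(F) = 2*v*(-u - 2*v - 1); d F_2 = (v) du + (u + 4*v + 1) dv
Combining and collecting du, dv coefficients:
  coeff of du: 2*v^2*(-u - 2*v - 1)
  coeff of dv: 2*v*(-u^2 - 6*u*v - 2*u - 8*v^2 - 6*v + 8)
F^* omega = (2*v^2*(-u - 2*v - 1)) du + (2*v*(-u^2 - 6*u*v - 2*u - 8*v^2 - 6*v + 8)) dv.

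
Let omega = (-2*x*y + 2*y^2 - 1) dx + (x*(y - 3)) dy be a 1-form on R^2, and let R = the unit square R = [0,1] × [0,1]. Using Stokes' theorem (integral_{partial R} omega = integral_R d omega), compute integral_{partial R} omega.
integral_(partial R) omega = -7/2

Stokes: integral_partial_R omega = integral_R d omega with d omega = (∂Q/∂x - ∂P/∂y) dx ∧ dy.
  ∂Q/∂x = y - 3
  ∂P/∂y = -2*x + 4*y
  integrand = ∂Q/∂x - ∂P/∂y = 2*x - 3*y - 3.
Integrating over R: integral_0^1 integral_0^1 (2*x - 3*y - 3) dx dy = -7/2.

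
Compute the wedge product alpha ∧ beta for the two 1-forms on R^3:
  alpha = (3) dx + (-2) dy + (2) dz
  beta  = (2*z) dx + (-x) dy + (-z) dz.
alpha ∧ beta = (-3*x + 4*z) dx ∧ dy + (-7*z) dx ∧ dz + (2*x + 2*z) dy ∧ dz

Distribute the wedge, using dx_i ∧ dx_j = -dx_j ∧ dx_i and dx_i ∧ dx_i = 0. For each pair (i, j) with i < j, the coefficient of dx_i ∧ dx_j in alpha ∧ beta is (alpha_i * beta_j - alpha_j * beta_i). Collecting: alpha ∧ beta = (-3*x + 4*z) dx ∧ dy + (-7*z) dx ∧ dz + (2*x + 2*z) dy ∧ dz.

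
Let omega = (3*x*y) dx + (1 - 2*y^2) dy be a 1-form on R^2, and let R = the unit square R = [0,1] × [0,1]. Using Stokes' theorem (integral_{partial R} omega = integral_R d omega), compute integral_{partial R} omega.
integral_(partial R) omega = -3/2

Stokes: integral_partial_R omega = integral_R d omega with d omega = (∂Q/∂x - ∂P/∂y) dx ∧ dy.
  ∂Q/∂x = 0
  ∂P/∂y = 3*x
  integrand = ∂Q/∂x - ∂P/∂y = -3*x.
Integrating over R: integral_0^1 integral_0^1 (-3*x) dx dy = -3/2.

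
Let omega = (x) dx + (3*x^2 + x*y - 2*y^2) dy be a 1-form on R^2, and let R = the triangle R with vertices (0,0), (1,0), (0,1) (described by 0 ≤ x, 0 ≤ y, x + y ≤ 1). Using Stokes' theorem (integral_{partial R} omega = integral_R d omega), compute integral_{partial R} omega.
integral_(partial R) omega = 7/6

Stokes: integral_partial_R omega = integral_R d omega with d omega = (∂Q/∂x - ∂P/∂y) dx ∧ dy.
  ∂Q/∂x = 6*x + y
  ∂P/∂y = 0
  integrand = ∂Q/∂x - ∂P/∂y = 6*x + y.
Integrating over R: integral_0^1 integral_0^{1-x} (6*x + y) dy dx = 7/6.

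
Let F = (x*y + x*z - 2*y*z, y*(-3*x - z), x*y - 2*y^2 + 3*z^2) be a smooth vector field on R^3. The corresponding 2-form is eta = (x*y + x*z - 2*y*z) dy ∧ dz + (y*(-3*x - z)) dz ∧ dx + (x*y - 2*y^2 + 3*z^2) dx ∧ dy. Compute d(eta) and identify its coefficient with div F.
d(eta) = (-3*x + y + 6*z) dx ∧ dy ∧ dz; div F = -3*x + y + 6*z

For a 2-form in R^3 of the form above, applying d gives a 3-form with coefficient ∂P/∂x + ∂Q/∂y + ∂R/∂z:
  ∂P/∂x = y + z
  ∂Q/∂y = -3*x - z
  ∂R/∂z = 6*z
Sum = -3*x + y + 6*z, which is exactly div F.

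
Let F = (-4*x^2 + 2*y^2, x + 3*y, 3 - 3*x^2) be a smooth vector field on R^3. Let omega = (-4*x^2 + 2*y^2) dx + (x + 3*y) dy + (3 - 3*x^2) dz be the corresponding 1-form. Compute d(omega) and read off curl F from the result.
d(omega) = (0) dy ∧ dz + (6*x) dz ∧ dx + (1 - 4*y) dx ∧ dy; curl F = (0, 6*x, 1 - 4*y)

d omega = sum_{i<j} (∂f_j/∂x_i - ∂f_i/∂x_j) dx_i ∧ dx_j. Under the identification (dy ∧ dz, dz ∧ dx, dx ∧ dy) ↔ (e_x, e_y, e_z), the coefficients are exactly the components of curl F. Compute:
  ∂R/∂y - ∂Q/∂z = (0) - (0) = 0
  ∂P/∂z - ∂R/∂x = (0) - (-6*x) = 6*x
  ∂Q/∂x - ∂P/∂y = (1) - (4*y) = 1 - 4*y.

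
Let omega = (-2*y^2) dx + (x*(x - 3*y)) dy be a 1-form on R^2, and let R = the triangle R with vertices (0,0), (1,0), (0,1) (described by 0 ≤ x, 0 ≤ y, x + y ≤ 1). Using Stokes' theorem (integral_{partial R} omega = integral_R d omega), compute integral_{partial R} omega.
integral_(partial R) omega = 1/2

Stokes: integral_partial_R omega = integral_R d omega with d omega = (∂Q/∂x - ∂P/∂y) dx ∧ dy.
  ∂Q/∂x = 2*x - 3*y
  ∂P/∂y = -4*y
  integrand = ∂Q/∂x - ∂P/∂y = 2*x + y.
Integrating over R: integral_0^1 integral_0^{1-x} (2*x + y) dy dx = 1/2.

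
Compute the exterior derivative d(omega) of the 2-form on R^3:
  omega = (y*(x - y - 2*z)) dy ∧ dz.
d(omega) = (y) dx ∧ dy ∧ dz

For a 2-form omega = sum_{i<j} g_{ij} dx_i ∧ dx_j, the exterior derivative is
  d(omega) = sum_{i<j} d(g_{ij}) ∧ dx_i ∧ dx_j = sum_{i<j, k} (∂g_{ij}/∂x_k) dx_k ∧ dx_i ∧ dx_j.
Expand each term, using dx_k ∧ dx_i ∧ dx_j = sgn(permutation) dx_{(a)} ∧ dx_{(b)} ∧ dx_{(c)} with (a < b < c) sorted:
  d(y*(x - y - 2*z)) includes (∂/∂x)(y*(x - y - 2*z)) dx = (y) dx, which multiplied by dy ∧ dz gives (y) dx ∧ dy ∧ dz
Collecting like 3-forms: d(omega) = (y) dx ∧ dy ∧ dz.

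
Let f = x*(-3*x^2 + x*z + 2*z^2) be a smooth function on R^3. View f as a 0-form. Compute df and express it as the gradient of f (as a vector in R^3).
df = (-9*x^2 + 2*x*z + 2*z^2) dx + (0) dy + (x*(x + 4*z)) dz; grad f = (-9*x^2 + 2*x*z + 2*z^2, 0, x*(x + 4*z))

For a 0-form f, d f = (∂f/∂x) dx + (∂f/∂y) dy + (∂f/∂z) dz. The components of the vector representation are exactly the entries of grad f in Cartesian coordinates:
  ∂f/∂x = -9*x^2 + 2*x*z + 2*z^2
  ∂f/∂y = 0
  ∂f/∂z = x*(x + 4*z).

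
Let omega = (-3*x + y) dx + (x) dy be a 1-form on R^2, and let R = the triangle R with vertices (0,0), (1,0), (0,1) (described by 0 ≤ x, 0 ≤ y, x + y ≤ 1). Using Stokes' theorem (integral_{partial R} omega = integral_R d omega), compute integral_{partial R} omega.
integral_(partial R) omega = 0

Stokes: integral_partial_R omega = integral_R d omega with d omega = (∂Q/∂x - ∂P/∂y) dx ∧ dy.
  ∂Q/∂x = 1
  ∂P/∂y = 1
  integrand = ∂Q/∂x - ∂P/∂y = 0.
Integrating over R: integral_0^1 integral_0^{1-x} (0) dy dx = 0.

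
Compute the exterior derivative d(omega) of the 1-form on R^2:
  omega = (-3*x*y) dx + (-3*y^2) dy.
d(omega) = (3*x) dx ∧ dy

For a 1-form omega = sum_i f_i dx_i, the exterior derivative is
  d(omega) = sum_{i < j} (∂f_j/∂x_i - ∂f_i/∂x_j) dx_i ∧ dx_j.
  coefficient of dx ∧ dy: ∂f_2/∂x - ∂f_1/∂y = ∂(-3*y^2)/∂x - ∂(-3*x*y)/∂y = 3*x
Assembling: d(omega) = (3*x) dx ∧ dy.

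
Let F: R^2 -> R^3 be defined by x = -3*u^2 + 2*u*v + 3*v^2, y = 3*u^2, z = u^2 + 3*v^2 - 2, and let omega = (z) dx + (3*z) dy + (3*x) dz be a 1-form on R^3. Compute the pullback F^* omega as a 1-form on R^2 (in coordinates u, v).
F^* omega = (-6*u^3 + 14*u^2*v + 54*u*v^2 - 24*u + 6*v^3 - 4*v) du + (2*u^3 - 48*u^2*v + 42*u*v^2 - 4*u + 72*v^3 - 12*v) dv

Using F^*(f dg) = (f ∘ F) d(g ∘ F), substitute each coordinate x_i by F_i(u, v) in f_i, and replace dx_i by d F_i = (∂F_i/∂u) du + (∂F_i/∂v) dv.
  For the x component: f_1(F) = u^2 + 3*v^2 - 2; d F_1 = (-6*u + 2*v) du + (2*u + 6*v) dv
  For the y component: f_2(F) = 3*u^2 + 9*v^2 - 6; d F_2 = (6*u) du + (0) dv
  For the z component: f_3(F) = -9*u^2 + 6*u*v + 9*v^2; d F_3 = (2*u) du + (6*v) dv
Combining and collecting du, dv coefficients:
  coeff of du: -6*u^3 + 14*u^2*v + 54*u*v^2 - 24*u + 6*v^3 - 4*v
  coeff of dv: 2*u^3 - 48*u^2*v + 42*u*v^2 - 4*u + 72*v^3 - 12*v
F^* omega = (-6*u^3 + 14*u^2*v + 54*u*v^2 - 24*u + 6*v^3 - 4*v) du + (2*u^3 - 48*u^2*v + 42*u*v^2 - 4*u + 72*v^3 - 12*v) dv.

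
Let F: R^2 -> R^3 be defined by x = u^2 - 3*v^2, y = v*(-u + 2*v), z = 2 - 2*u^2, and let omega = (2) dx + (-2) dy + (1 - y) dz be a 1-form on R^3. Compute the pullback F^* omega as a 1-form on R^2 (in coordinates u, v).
F^* omega = (2*v*(-2*u^2 + 4*u*v + 1)) du + (2*u - 20*v) dv

Using F^*(f dg) = (f ∘ F) d(g ∘ F), substitute each coordinate x_i by F_i(u, v) in f_i, and replace dx_i by d F_i = (∂F_i/∂u) du + (∂F_i/∂v) dv.
  For the x component: f_1(F) = 2; d F_1 = (2*u) du + (-6*v) dv
  For the y component: f_2(F) = -2; d F_2 = (-v) du + (-u + 4*v) dv
  For the z component: f_3(F) = u*v - 2*v^2 + 1; d F_3 = (-4*u) du + (0) dv
Combining and collecting du, dv coefficients:
  coeff of du: 2*v*(-2*u^2 + 4*u*v + 1)
  coeff of dv: 2*u - 20*v
F^* omega = (2*v*(-2*u^2 + 4*u*v + 1)) du + (2*u - 20*v) dv.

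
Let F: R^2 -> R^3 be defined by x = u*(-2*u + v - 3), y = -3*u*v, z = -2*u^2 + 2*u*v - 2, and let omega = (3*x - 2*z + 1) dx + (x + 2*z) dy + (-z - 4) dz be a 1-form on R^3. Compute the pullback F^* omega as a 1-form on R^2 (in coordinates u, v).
F^* omega = (32*u^2*v + 42*u^2 - 20*u*v^2 + 3*u*v + 15*u + 13*v - 15) du + (u*(20*u^2 - 20*u*v + 13)) dv

Using F^*(f dg) = (f ∘ F) d(g ∘ F), substitute each coordinate x_i by F_i(u, v) in f_i, and replace dx_i by d F_i = (∂F_i/∂u) du + (∂F_i/∂v) dv.
  For the x component: f_1(F) = -2*u^2 - u*v - 9*u + 5; d F_1 = (-4*u + v - 3) du + (u) dv
  For the y component: f_2(F) = -6*u^2 + 5*u*v - 3*u - 4; d F_2 = (-3*v) du + (-3*u) dv
  For the z component: f_3(F) = 2*u^2 - 2*u*v - 2; d F_3 = (-4*u + 2*v) du + (2*u) dv
Combining and collecting du, dv coefficients:
  coeff of du: 32*u^2*v + 42*u^2 - 20*u*v^2 + 3*u*v + 15*u + 13*v - 15
  coeff of dv: u*(20*u^2 - 20*u*v + 13)
F^* omega = (32*u^2*v + 42*u^2 - 20*u*v^2 + 3*u*v + 15*u + 13*v - 15) du + (u*(20*u^2 - 20*u*v + 13)) dv.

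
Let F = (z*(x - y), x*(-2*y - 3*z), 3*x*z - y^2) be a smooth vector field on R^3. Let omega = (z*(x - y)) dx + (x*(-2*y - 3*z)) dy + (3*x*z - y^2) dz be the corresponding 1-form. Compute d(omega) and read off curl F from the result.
d(omega) = (3*x - 2*y) dy ∧ dz + (x - y - 3*z) dz ∧ dx + (-2*y - 2*z) dx ∧ dy; curl F = (3*x - 2*y, x - y - 3*z, -2*y - 2*z)

d omega = sum_{i<j} (∂f_j/∂x_i - ∂f_i/∂x_j) dx_i ∧ dx_j. Under the identification (dy ∧ dz, dz ∧ dx, dx ∧ dy) ↔ (e_x, e_y, e_z), the coefficients are exactly the components of curl F. Compute:
  ∂R/∂y - ∂Q/∂z = (-2*y) - (-3*x) = 3*x - 2*y
  ∂P/∂z - ∂R/∂x = (x - y) - (3*z) = x - y - 3*z
  ∂Q/∂x - ∂P/∂y = (-2*y - 3*z) - (-z) = -2*y - 2*z.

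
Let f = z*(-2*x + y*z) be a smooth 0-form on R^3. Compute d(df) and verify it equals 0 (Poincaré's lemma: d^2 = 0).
d(df) = 0

Step 1: df = sum_i (∂f/∂x_i) dx_i = (-2*z) dx + (z^2) dy + (-2*x + 2*y*z) dz.
Step 2: Apply d again. Using the 1-form formula, the coefficient of dx ∧ dy in d(df) is ∂^2 f/∂x ∂y - ∂^2 f/∂y ∂x = (0) - (0) = 0 (equality of mixed partials for smooth f).
Similarly for dx ∧ dz and dy ∧ dz — all coefficients vanish. So d(df) = 0.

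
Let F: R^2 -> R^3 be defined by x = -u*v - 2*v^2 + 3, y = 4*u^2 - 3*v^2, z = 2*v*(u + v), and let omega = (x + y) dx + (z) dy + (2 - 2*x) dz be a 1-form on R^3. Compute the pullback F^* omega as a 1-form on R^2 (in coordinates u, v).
F^* omega = (v*(12*u^2 + 21*u*v + 13*v^2 - 11)) du + (-4*u^3 - 11*u^2*v + 13*u*v^2 - 11*u + 24*v^3 - 28*v) dv

Using F^*(f dg) = (f ∘ F) d(g ∘ F), substitute each coordinate x_i by F_i(u, v) in f_i, and replace dx_i by d F_i = (∂F_i/∂u) du + (∂F_i/∂v) dv.
  For the x component: f_1(F) = 4*u^2 - u*v - 5*v^2 + 3; d F_1 = (-v) du + (-u - 4*v) dv
  For the y component: f_2(F) = 2*v*(u + v); d F_2 = (8*u) du + (-6*v) dv
  For the z component: f_3(F) = 2*u*v + 4*v^2 - 4; d F_3 = (2*v) du + (2*u + 4*v) dv
Combining and collecting du, dv coefficients:
  coeff of du: v*(12*u^2 + 21*u*v + 13*v^2 - 11)
  coeff of dv: -4*u^3 - 11*u^2*v + 13*u*v^2 - 11*u + 24*v^3 - 28*v
F^* omega = (v*(12*u^2 + 21*u*v + 13*v^2 - 11)) du + (-4*u^3 - 11*u^2*v + 13*u*v^2 - 11*u + 24*v^3 - 28*v) dv.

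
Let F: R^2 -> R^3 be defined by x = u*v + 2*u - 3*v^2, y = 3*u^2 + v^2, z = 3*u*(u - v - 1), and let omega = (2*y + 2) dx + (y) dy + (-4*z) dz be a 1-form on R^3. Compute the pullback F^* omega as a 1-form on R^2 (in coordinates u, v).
F^* omega = (-54*u^3 + 114*u^2*v + 120*u^2 - 30*u*v^2 - 72*u*v - 36*u + 2*v^3 + 4*v^2 + 2*v + 4) du + (42*u^3 - 66*u^2*v - 36*u^2 + 2*u*v^2 + 2*u - 10*v^3 - 12*v) dv

Using F^*(f dg) = (f ∘ F) d(g ∘ F), substitute each coordinate x_i by F_i(u, v) in f_i, and replace dx_i by d F_i = (∂F_i/∂u) du + (∂F_i/∂v) dv.
  For the x component: f_1(F) = 6*u^2 + 2*v^2 + 2; d F_1 = (v + 2) du + (u - 6*v) dv
  For the y component: f_2(F) = 3*u^2 + v^2; d F_2 = (6*u) du + (2*v) dv
  For the z component: f_3(F) = 12*u*(-u + v + 1); d F_3 = (6*u - 3*v - 3) du + (-3*u) dv
Combining and collecting du, dv coefficients:
  coeff of du: -54*u^3 + 114*u^2*v + 120*u^2 - 30*u*v^2 - 72*u*v - 36*u + 2*v^3 + 4*v^2 + 2*v + 4
  coeff of dv: 42*u^3 - 66*u^2*v - 36*u^2 + 2*u*v^2 + 2*u - 10*v^3 - 12*v
F^* omega = (-54*u^3 + 114*u^2*v + 120*u^2 - 30*u*v^2 - 72*u*v - 36*u + 2*v^3 + 4*v^2 + 2*v + 4) du + (42*u^3 - 66*u^2*v - 36*u^2 + 2*u*v^2 + 2*u - 10*v^3 - 12*v) dv.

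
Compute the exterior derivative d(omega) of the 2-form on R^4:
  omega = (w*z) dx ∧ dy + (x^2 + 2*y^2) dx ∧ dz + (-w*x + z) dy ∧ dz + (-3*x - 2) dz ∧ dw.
d(omega) = (-4*y) dx ∧ dy ∧ dz + (z) dx ∧ dy ∧ dw + (-x) dy ∧ dz ∧ dw + (-3) dx ∧ dz ∧ dw

For a 2-form omega = sum_{i<j} g_{ij} dx_i ∧ dx_j, the exterior derivative is
  d(omega) = sum_{i<j} d(g_{ij}) ∧ dx_i ∧ dx_j = sum_{i<j, k} (∂g_{ij}/∂x_k) dx_k ∧ dx_i ∧ dx_j.
Expand each term, using dx_k ∧ dx_i ∧ dx_j = sgn(permutation) dx_{(a)} ∧ dx_{(b)} ∧ dx_{(c)} with (a < b < c) sorted:
  d(w*z) includes (∂/∂z)(w*z) dz = (w) dz, which multiplied by dx ∧ dy gives (w) dx ∧ dy ∧ dz
  d(w*z) includes (∂/∂w)(w*z) dw = (z) dw, which multiplied by dx ∧ dy gives (z) dx ∧ dy ∧ dw
  d(x^2 + 2*y^2) includes (∂/∂y)(x^2 + 2*y^2) dy = (4*y) dy, which multiplied by dx ∧ dz gives (-4*y) dx ∧ dy ∧ dz
  d(-w*x + z) includes (∂/∂x)(-w*x + z) dx = (-w) dx, which multiplied by dy ∧ dz gives (-w) dx ∧ dy ∧ dz
  d(-w*x + z) includes (∂/∂w)(-w*x + z) dw = (-x) dw, which multiplied by dy ∧ dz gives (-x) dy ∧ dz ∧ dw
  d(-3*x - 2) includes (∂/∂x)(-3*x - 2) dx = (-3) dx, which multiplied by dz ∧ dw gives (-3) dx ∧ dz ∧ dw
Collecting like 3-forms: d(omega) = (-4*y) dx ∧ dy ∧ dz + (z) dx ∧ dy ∧ dw + (-x) dy ∧ dz ∧ dw + (-3) dx ∧ dz ∧ dw.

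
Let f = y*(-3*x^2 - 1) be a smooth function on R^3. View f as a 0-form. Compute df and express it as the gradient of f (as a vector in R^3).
df = (-6*x*y) dx + (-3*x^2 - 1) dy + (0) dz; grad f = (-6*x*y, -3*x^2 - 1, 0)

For a 0-form f, d f = (∂f/∂x) dx + (∂f/∂y) dy + (∂f/∂z) dz. The components of the vector representation are exactly the entries of grad f in Cartesian coordinates:
  ∂f/∂x = -6*x*y
  ∂f/∂y = -3*x^2 - 1
  ∂f/∂z = 0.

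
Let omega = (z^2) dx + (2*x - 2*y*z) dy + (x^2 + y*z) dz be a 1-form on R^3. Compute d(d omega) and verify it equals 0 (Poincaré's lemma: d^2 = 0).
d(d omega) = 0

Step 1: d omega = sum_{i<j} (∂f_j/∂x_i - ∂f_i/∂x_j) dx_i ∧ dx_j:
  coeff of dx ∧ dy: 2
  coeff of dx ∧ dz: 2*x - 2*z
  coeff of dy ∧ dz: 2*y + z
Step 2: Apply d again to each 2-form coefficient. The only possible 3-form in R^3 is dx ∧ dy ∧ dz, with coefficient
  ∂(coeff of dy∧dz)/∂x - ∂(coeff of dx∧dz)/∂y + ∂(coeff of dx∧dy)/∂z
  = ∂/∂x (2*y + z) - ∂/∂y (2*x - 2*z) + ∂/∂z (2).
Each of these terms simplifies to sums of mixed partials that cancel in pairs. The result is 0 (by equality of mixed partials for smooth functions — Schwarz / Clairaut).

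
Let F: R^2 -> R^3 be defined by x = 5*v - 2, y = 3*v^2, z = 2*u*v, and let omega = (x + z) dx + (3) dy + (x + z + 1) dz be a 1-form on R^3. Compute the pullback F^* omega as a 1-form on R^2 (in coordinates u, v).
F^* omega = (2*v*(2*u*v + 5*v - 1)) du + (4*u^2*v + 20*u*v - 2*u + 43*v - 10) dv

Using F^*(f dg) = (f ∘ F) d(g ∘ F), substitute each coordinate x_i by F_i(u, v) in f_i, and replace dx_i by d F_i = (∂F_i/∂u) du + (∂F_i/∂v) dv.
  For the x component: f_1(F) = 2*u*v + 5*v - 2; d F_1 = (0) du + (5) dv
  For the y component: f_2(F) = 3; d F_2 = (0) du + (6*v) dv
  For the z component: f_3(F) = 2*u*v + 5*v - 1; d F_3 = (2*v) du + (2*u) dv
Combining and collecting du, dv coefficients:
  coeff of du: 2*v*(2*u*v + 5*v - 1)
  coeff of dv: 4*u^2*v + 20*u*v - 2*u + 43*v - 10
F^* omega = (2*v*(2*u*v + 5*v - 1)) du + (4*u^2*v + 20*u*v - 2*u + 43*v - 10) dv.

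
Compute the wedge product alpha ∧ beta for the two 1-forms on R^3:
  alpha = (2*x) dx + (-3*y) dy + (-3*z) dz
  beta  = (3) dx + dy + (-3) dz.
alpha ∧ beta = (2*x + 9*y) dx ∧ dy + (-6*x + 9*z) dx ∧ dz + (9*y + 3*z) dy ∧ dz

Distribute the wedge, using dx_i ∧ dx_j = -dx_j ∧ dx_i and dx_i ∧ dx_i = 0. For each pair (i, j) with i < j, the coefficient of dx_i ∧ dx_j in alpha ∧ beta is (alpha_i * beta_j - alpha_j * beta_i). Collecting: alpha ∧ beta = (2*x + 9*y) dx ∧ dy + (-6*x + 9*z) dx ∧ dz + (9*y + 3*z) dy ∧ dz.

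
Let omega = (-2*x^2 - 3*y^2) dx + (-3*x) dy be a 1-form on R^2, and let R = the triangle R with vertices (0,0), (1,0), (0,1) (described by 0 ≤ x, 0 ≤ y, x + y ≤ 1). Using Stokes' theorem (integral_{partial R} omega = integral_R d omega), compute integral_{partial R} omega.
integral_(partial R) omega = -1/2

Stokes: integral_partial_R omega = integral_R d omega with d omega = (∂Q/∂x - ∂P/∂y) dx ∧ dy.
  ∂Q/∂x = -3
  ∂P/∂y = -6*y
  integrand = ∂Q/∂x - ∂P/∂y = 6*y - 3.
Integrating over R: integral_0^1 integral_0^{1-x} (6*y - 3) dy dx = -1/2.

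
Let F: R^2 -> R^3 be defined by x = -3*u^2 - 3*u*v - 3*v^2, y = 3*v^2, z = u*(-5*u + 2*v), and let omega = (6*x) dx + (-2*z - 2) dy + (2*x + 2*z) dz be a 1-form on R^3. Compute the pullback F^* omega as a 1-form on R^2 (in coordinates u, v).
F^* omega = (268*u^3 + 150*u^2*v + 218*u*v^2 + 42*v^3) du + (22*u^3 + 218*u^2*v + 126*u*v^2 + 108*v^3 - 12*v) dv

Using F^*(f dg) = (f ∘ F) d(g ∘ F), substitute each coordinate x_i by F_i(u, v) in f_i, and replace dx_i by d F_i = (∂F_i/∂u) du + (∂F_i/∂v) dv.
  For the x component: f_1(F) = -18*u^2 - 18*u*v - 18*v^2; d F_1 = (-6*u - 3*v) du + (-3*u - 6*v) dv
  For the y component: f_2(F) = 10*u^2 - 4*u*v - 2; d F_2 = (0) du + (6*v) dv
  For the z component: f_3(F) = -16*u^2 - 2*u*v - 6*v^2; d F_3 = (-10*u + 2*v) du + (2*u) dv
Combining and collecting du, dv coefficients:
  coeff of du: 268*u^3 + 150*u^2*v + 218*u*v^2 + 42*v^3
  coeff of dv: 22*u^3 + 218*u^2*v + 126*u*v^2 + 108*v^3 - 12*v
F^* omega = (268*u^3 + 150*u^2*v + 218*u*v^2 + 42*v^3) du + (22*u^3 + 218*u^2*v + 126*u*v^2 + 108*v^3 - 12*v) dv.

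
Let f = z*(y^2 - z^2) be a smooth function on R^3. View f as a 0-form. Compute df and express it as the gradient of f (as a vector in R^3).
df = (0) dx + (2*y*z) dy + (y^2 - 3*z^2) dz; grad f = (0, 2*y*z, y^2 - 3*z^2)

For a 0-form f, d f = (∂f/∂x) dx + (∂f/∂y) dy + (∂f/∂z) dz. The components of the vector representation are exactly the entries of grad f in Cartesian coordinates:
  ∂f/∂x = 0
  ∂f/∂y = 2*y*z
  ∂f/∂z = y^2 - 3*z^2.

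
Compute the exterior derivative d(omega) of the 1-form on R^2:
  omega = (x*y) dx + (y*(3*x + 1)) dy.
d(omega) = (-x + 3*y) dx ∧ dy

For a 1-form omega = sum_i f_i dx_i, the exterior derivative is
  d(omega) = sum_{i < j} (∂f_j/∂x_i - ∂f_i/∂x_j) dx_i ∧ dx_j.
  coefficient of dx ∧ dy: ∂f_2/∂x - ∂f_1/∂y = ∂(y*(3*x + 1))/∂x - ∂(x*y)/∂y = -x + 3*y
Assembling: d(omega) = (-x + 3*y) dx ∧ dy.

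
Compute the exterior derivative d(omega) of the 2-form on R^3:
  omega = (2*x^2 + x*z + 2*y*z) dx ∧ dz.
d(omega) = (-2*z) dx ∧ dy ∧ dz

For a 2-form omega = sum_{i<j} g_{ij} dx_i ∧ dx_j, the exterior derivative is
  d(omega) = sum_{i<j} d(g_{ij}) ∧ dx_i ∧ dx_j = sum_{i<j, k} (∂g_{ij}/∂x_k) dx_k ∧ dx_i ∧ dx_j.
Expand each term, using dx_k ∧ dx_i ∧ dx_j = sgn(permutation) dx_{(a)} ∧ dx_{(b)} ∧ dx_{(c)} with (a < b < c) sorted:
  d(2*x^2 + x*z + 2*y*z) includes (∂/∂y)(2*x^2 + x*z + 2*y*z) dy = (2*z) dy, which multiplied by dx ∧ dz gives (-2*z) dx ∧ dy ∧ dz
Collecting like 3-forms: d(omega) = (-2*z) dx ∧ dy ∧ dz.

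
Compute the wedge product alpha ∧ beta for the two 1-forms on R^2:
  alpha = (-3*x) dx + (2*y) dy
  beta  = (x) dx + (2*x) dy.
alpha ∧ beta = (-2*x*(3*x + y)) dx ∧ dy

Distribute the wedge, using dx_i ∧ dx_j = -dx_j ∧ dx_i and dx_i ∧ dx_i = 0. For each pair (i, j) with i < j, the coefficient of dx_i ∧ dx_j in alpha ∧ beta is (alpha_i * beta_j - alpha_j * beta_i). Collecting: alpha ∧ beta = (-2*x*(3*x + y)) dx ∧ dy.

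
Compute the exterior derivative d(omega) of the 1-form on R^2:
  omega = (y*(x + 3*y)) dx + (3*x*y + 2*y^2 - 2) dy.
d(omega) = (-x - 3*y) dx ∧ dy

For a 1-form omega = sum_i f_i dx_i, the exterior derivative is
  d(omega) = sum_{i < j} (∂f_j/∂x_i - ∂f_i/∂x_j) dx_i ∧ dx_j.
  coefficient of dx ∧ dy: ∂f_2/∂x - ∂f_1/∂y = ∂(3*x*y + 2*y^2 - 2)/∂x - ∂(y*(x + 3*y))/∂y = -x - 3*y
Assembling: d(omega) = (-x - 3*y) dx ∧ dy.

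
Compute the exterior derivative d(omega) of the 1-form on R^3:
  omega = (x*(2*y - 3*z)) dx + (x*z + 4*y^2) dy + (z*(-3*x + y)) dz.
d(omega) = (-2*x + z) dx ∧ dy + (3*x - 3*z) dx ∧ dz + (-x + z) dy ∧ dz

For a 1-form omega = sum_i f_i dx_i, the exterior derivative is
  d(omega) = sum_{i < j} (∂f_j/∂x_i - ∂f_i/∂x_j) dx_i ∧ dx_j.
  coefficient of dx ∧ dy: ∂f_2/∂x - ∂f_1/∂y = ∂(x*z + 4*y^2)/∂x - ∂(x*(2*y - 3*z))/∂y = -2*x + z
  coefficient of dx ∧ dz: ∂f_3/∂x - ∂f_1/∂z = ∂(z*(-3*x + y))/∂x - ∂(x*(2*y - 3*z))/∂z = 3*x - 3*z
  coefficient of dy ∧ dz: ∂f_3/∂y - ∂f_2/∂z = ∂(z*(-3*x + y))/∂y - ∂(x*z + 4*y^2)/∂z = -x + z
Assembling: d(omega) = (-2*x + z) dx ∧ dy + (3*x - 3*z) dx ∧ dz + (-x + z) dy ∧ dz.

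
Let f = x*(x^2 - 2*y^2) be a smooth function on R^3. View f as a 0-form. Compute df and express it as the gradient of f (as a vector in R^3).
df = (3*x^2 - 2*y^2) dx + (-4*x*y) dy + (0) dz; grad f = (3*x^2 - 2*y^2, -4*x*y, 0)

For a 0-form f, d f = (∂f/∂x) dx + (∂f/∂y) dy + (∂f/∂z) dz. The components of the vector representation are exactly the entries of grad f in Cartesian coordinates:
  ∂f/∂x = 3*x^2 - 2*y^2
  ∂f/∂y = -4*x*y
  ∂f/∂z = 0.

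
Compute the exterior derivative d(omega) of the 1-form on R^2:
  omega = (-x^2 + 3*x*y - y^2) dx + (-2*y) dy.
d(omega) = (-3*x + 2*y) dx ∧ dy

For a 1-form omega = sum_i f_i dx_i, the exterior derivative is
  d(omega) = sum_{i < j} (∂f_j/∂x_i - ∂f_i/∂x_j) dx_i ∧ dx_j.
  coefficient of dx ∧ dy: ∂f_2/∂x - ∂f_1/∂y = ∂(-2*y)/∂x - ∂(-x^2 + 3*x*y - y^2)/∂y = -3*x + 2*y
Assembling: d(omega) = (-3*x + 2*y) dx ∧ dy.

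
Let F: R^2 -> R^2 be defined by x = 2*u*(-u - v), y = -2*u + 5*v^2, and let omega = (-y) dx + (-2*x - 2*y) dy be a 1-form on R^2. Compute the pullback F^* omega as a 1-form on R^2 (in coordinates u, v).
F^* omega = (-16*u^2 + 20*u*v^2 - 12*u*v - 8*u + 10*v^3 + 20*v^2) du + (40*u^2*v - 4*u^2 + 50*u*v^2 + 40*u*v - 100*v^3) dv

Using F^*(f dg) = (f ∘ F) d(g ∘ F), substitute each coordinate x_i by F_i(u, v) in f_i, and replace dx_i by d F_i = (∂F_i/∂u) du + (∂F_i/∂v) dv.
  For the x component: f_1(F) = 2*u - 5*v^2; d F_1 = (-4*u - 2*v) du + (-2*u) dv
  For the y component: f_2(F) = 4*u^2 + 4*u*v + 4*u - 10*v^2; d F_2 = (-2) du + (10*v) dv
Combining and collecting du, dv coefficients:
  coeff of du: -16*u^2 + 20*u*v^2 - 12*u*v - 8*u + 10*v^3 + 20*v^2
  coeff of dv: 40*u^2*v - 4*u^2 + 50*u*v^2 + 40*u*v - 100*v^3
F^* omega = (-16*u^2 + 20*u*v^2 - 12*u*v - 8*u + 10*v^3 + 20*v^2) du + (40*u^2*v - 4*u^2 + 50*u*v^2 + 40*u*v - 100*v^3) dv.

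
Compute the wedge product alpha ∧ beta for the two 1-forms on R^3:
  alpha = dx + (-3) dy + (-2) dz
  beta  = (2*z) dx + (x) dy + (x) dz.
alpha ∧ beta = (x + 6*z) dx ∧ dy + (x + 4*z) dx ∧ dz + (-x) dy ∧ dz

Distribute the wedge, using dx_i ∧ dx_j = -dx_j ∧ dx_i and dx_i ∧ dx_i = 0. For each pair (i, j) with i < j, the coefficient of dx_i ∧ dx_j in alpha ∧ beta is (alpha_i * beta_j - alpha_j * beta_i). Collecting: alpha ∧ beta = (x + 6*z) dx ∧ dy + (x + 4*z) dx ∧ dz + (-x) dy ∧ dz.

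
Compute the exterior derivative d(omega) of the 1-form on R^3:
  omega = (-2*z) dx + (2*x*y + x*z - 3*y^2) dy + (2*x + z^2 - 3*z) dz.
d(omega) = (2*y + z) dx ∧ dy + (4) dx ∧ dz + (-x) dy ∧ dz

For a 1-form omega = sum_i f_i dx_i, the exterior derivative is
  d(omega) = sum_{i < j} (∂f_j/∂x_i - ∂f_i/∂x_j) dx_i ∧ dx_j.
  coefficient of dx ∧ dy: ∂f_2/∂x - ∂f_1/∂y = ∂(2*x*y + x*z - 3*y^2)/∂x - ∂(-2*z)/∂y = 2*y + z
  coefficient of dx ∧ dz: ∂f_3/∂x - ∂f_1/∂z = ∂(2*x + z^2 - 3*z)/∂x - ∂(-2*z)/∂z = 4
  coefficient of dy ∧ dz: ∂f_3/∂y - ∂f_2/∂z = ∂(2*x + z^2 - 3*z)/∂y - ∂(2*x*y + x*z - 3*y^2)/∂z = -x
Assembling: d(omega) = (2*y + z) dx ∧ dy + (4) dx ∧ dz + (-x) dy ∧ dz.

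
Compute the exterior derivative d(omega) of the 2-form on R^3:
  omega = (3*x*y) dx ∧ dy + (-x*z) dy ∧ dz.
d(omega) = (-z) dx ∧ dy ∧ dz

For a 2-form omega = sum_{i<j} g_{ij} dx_i ∧ dx_j, the exterior derivative is
  d(omega) = sum_{i<j} d(g_{ij}) ∧ dx_i ∧ dx_j = sum_{i<j, k} (∂g_{ij}/∂x_k) dx_k ∧ dx_i ∧ dx_j.
Expand each term, using dx_k ∧ dx_i ∧ dx_j = sgn(permutation) dx_{(a)} ∧ dx_{(b)} ∧ dx_{(c)} with (a < b < c) sorted:
  d(-x*z) includes (∂/∂x)(-x*z) dx = (-z) dx, which multiplied by dy ∧ dz gives (-z) dx ∧ dy ∧ dz
Collecting like 3-forms: d(omega) = (-z) dx ∧ dy ∧ dz.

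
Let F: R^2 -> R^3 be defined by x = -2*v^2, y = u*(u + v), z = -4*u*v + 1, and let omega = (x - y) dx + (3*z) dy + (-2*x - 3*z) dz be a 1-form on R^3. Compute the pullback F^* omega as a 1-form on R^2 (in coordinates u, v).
F^* omega = (-24*u^2*v - 60*u*v^2 + 6*u - 16*v^3 + 15*v) du + (-56*u^2*v - 12*u*v^2 + 15*u + 8*v^3) dv

Using F^*(f dg) = (f ∘ F) d(g ∘ F), substitute each coordinate x_i by F_i(u, v) in f_i, and replace dx_i by d F_i = (∂F_i/∂u) du + (∂F_i/∂v) dv.
  For the x component: f_1(F) = -u^2 - u*v - 2*v^2; d F_1 = (0) du + (-4*v) dv
  For the y component: f_2(F) = -12*u*v + 3; d F_2 = (2*u + v) du + (u) dv
  For the z component: f_3(F) = 12*u*v + 4*v^2 - 3; d F_3 = (-4*v) du + (-4*u) dv
Combining and collecting du, dv coefficients:
  coeff of du: -24*u^2*v - 60*u*v^2 + 6*u - 16*v^3 + 15*v
  coeff of dv: -56*u^2*v - 12*u*v^2 + 15*u + 8*v^3
F^* omega = (-24*u^2*v - 60*u*v^2 + 6*u - 16*v^3 + 15*v) du + (-56*u^2*v - 12*u*v^2 + 15*u + 8*v^3) dv.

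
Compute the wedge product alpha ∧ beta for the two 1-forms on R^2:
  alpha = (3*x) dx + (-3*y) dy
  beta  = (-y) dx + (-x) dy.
alpha ∧ beta = (-3*x^2 - 3*y^2) dx ∧ dy

Distribute the wedge, using dx_i ∧ dx_j = -dx_j ∧ dx_i and dx_i ∧ dx_i = 0. For each pair (i, j) with i < j, the coefficient of dx_i ∧ dx_j in alpha ∧ beta is (alpha_i * beta_j - alpha_j * beta_i). Collecting: alpha ∧ beta = (-3*x^2 - 3*y^2) dx ∧ dy.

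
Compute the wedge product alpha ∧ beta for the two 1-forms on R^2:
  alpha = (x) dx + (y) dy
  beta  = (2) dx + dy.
alpha ∧ beta = (x - 2*y) dx ∧ dy

Distribute the wedge, using dx_i ∧ dx_j = -dx_j ∧ dx_i and dx_i ∧ dx_i = 0. For each pair (i, j) with i < j, the coefficient of dx_i ∧ dx_j in alpha ∧ beta is (alpha_i * beta_j - alpha_j * beta_i). Collecting: alpha ∧ beta = (x - 2*y) dx ∧ dy.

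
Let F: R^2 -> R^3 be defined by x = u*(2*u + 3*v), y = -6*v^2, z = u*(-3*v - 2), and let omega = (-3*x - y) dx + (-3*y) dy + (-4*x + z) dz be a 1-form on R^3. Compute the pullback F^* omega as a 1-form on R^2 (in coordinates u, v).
F^* omega = (-24*u^3 - 30*u^2*v + 16*u^2 + 42*u*v^2 + 36*u*v + 4*u + 18*v^3) du + (6*u^3 + 18*u^2*v + 6*u^2 + 18*u*v^2 - 216*v^3) dv

Using F^*(f dg) = (f ∘ F) d(g ∘ F), substitute each coordinate x_i by F_i(u, v) in f_i, and replace dx_i by d F_i = (∂F_i/∂u) du + (∂F_i/∂v) dv.
  For the x component: f_1(F) = -6*u^2 - 9*u*v + 6*v^2; d F_1 = (4*u + 3*v) du + (3*u) dv
  For the y component: f_2(F) = 18*v^2; d F_2 = (0) du + (-12*v) dv
  For the z component: f_3(F) = u*(-8*u - 15*v - 2); d F_3 = (-3*v - 2) du + (-3*u) dv
Combining and collecting du, dv coefficients:
  coeff of du: -24*u^3 - 30*u^2*v + 16*u^2 + 42*u*v^2 + 36*u*v + 4*u + 18*v^3
  coeff of dv: 6*u^3 + 18*u^2*v + 6*u^2 + 18*u*v^2 - 216*v^3
F^* omega = (-24*u^3 - 30*u^2*v + 16*u^2 + 42*u*v^2 + 36*u*v + 4*u + 18*v^3) du + (6*u^3 + 18*u^2*v + 6*u^2 + 18*u*v^2 - 216*v^3) dv.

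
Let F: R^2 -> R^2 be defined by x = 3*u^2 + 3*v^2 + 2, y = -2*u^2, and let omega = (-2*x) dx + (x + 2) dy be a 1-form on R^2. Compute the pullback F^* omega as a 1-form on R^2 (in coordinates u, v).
F^* omega = (8*u*(-6*u^2 - 6*v^2 - 5)) du + (12*v*(-3*u^2 - 3*v^2 - 2)) dv

Using F^*(f dg) = (f ∘ F) d(g ∘ F), substitute each coordinate x_i by F_i(u, v) in f_i, and replace dx_i by d F_i = (∂F_i/∂u) du + (∂F_i/∂v) dv.
  For the x component: f_1(F) = -6*u^2 - 6*v^2 - 4; d F_1 = (6*u) du + (6*v) dv
  For the y component: f_2(F) = 3*u^2 + 3*v^2 + 4; d F_2 = (-4*u) du + (0) dv
Combining and collecting du, dv coefficients:
  coeff of du: 8*u*(-6*u^2 - 6*v^2 - 5)
  coeff of dv: 12*v*(-3*u^2 - 3*v^2 - 2)
F^* omega = (8*u*(-6*u^2 - 6*v^2 - 5)) du + (12*v*(-3*u^2 - 3*v^2 - 2)) dv.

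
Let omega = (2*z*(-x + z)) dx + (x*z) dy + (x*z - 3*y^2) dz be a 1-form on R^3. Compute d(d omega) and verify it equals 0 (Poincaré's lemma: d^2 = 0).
d(d omega) = 0

Step 1: d omega = sum_{i<j} (∂f_j/∂x_i - ∂f_i/∂x_j) dx_i ∧ dx_j:
  coeff of dx ∧ dy: z
  coeff of dx ∧ dz: 2*x - 3*z
  coeff of dy ∧ dz: -x - 6*y
Step 2: Apply d again to each 2-form coefficient. The only possible 3-form in R^3 is dx ∧ dy ∧ dz, with coefficient
  ∂(coeff of dy∧dz)/∂x - ∂(coeff of dx∧dz)/∂y + ∂(coeff of dx∧dy)/∂z
  = ∂/∂x (-x - 6*y) - ∂/∂y (2*x - 3*z) + ∂/∂z (z).
Each of these terms simplifies to sums of mixed partials that cancel in pairs. The result is 0 (by equality of mixed partials for smooth functions — Schwarz / Clairaut).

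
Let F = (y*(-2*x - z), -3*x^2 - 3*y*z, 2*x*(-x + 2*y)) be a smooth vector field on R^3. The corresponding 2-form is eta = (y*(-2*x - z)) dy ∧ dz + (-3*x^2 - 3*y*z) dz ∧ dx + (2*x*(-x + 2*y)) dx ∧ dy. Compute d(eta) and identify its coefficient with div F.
d(eta) = (-2*y - 3*z) dx ∧ dy ∧ dz; div F = -2*y - 3*z

For a 2-form in R^3 of the form above, applying d gives a 3-form with coefficient ∂P/∂x + ∂Q/∂y + ∂R/∂z:
  ∂P/∂x = -2*y
  ∂Q/∂y = -3*z
  ∂R/∂z = 0
Sum = -2*y - 3*z, which is exactly div F.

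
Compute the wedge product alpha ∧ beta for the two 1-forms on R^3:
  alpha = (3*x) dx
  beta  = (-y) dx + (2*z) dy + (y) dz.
alpha ∧ beta = (6*x*z) dx ∧ dy + (3*x*y) dx ∧ dz

Distribute the wedge, using dx_i ∧ dx_j = -dx_j ∧ dx_i and dx_i ∧ dx_i = 0. For each pair (i, j) with i < j, the coefficient of dx_i ∧ dx_j in alpha ∧ beta is (alpha_i * beta_j - alpha_j * beta_i). Collecting: alpha ∧ beta = (6*x*z) dx ∧ dy + (3*x*y) dx ∧ dz.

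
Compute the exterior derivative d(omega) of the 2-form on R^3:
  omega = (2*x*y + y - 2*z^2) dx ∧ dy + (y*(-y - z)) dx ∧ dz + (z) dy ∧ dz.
d(omega) = (2*y - 3*z) dx ∧ dy ∧ dz

For a 2-form omega = sum_{i<j} g_{ij} dx_i ∧ dx_j, the exterior derivative is
  d(omega) = sum_{i<j} d(g_{ij}) ∧ dx_i ∧ dx_j = sum_{i<j, k} (∂g_{ij}/∂x_k) dx_k ∧ dx_i ∧ dx_j.
Expand each term, using dx_k ∧ dx_i ∧ dx_j = sgn(permutation) dx_{(a)} ∧ dx_{(b)} ∧ dx_{(c)} with (a < b < c) sorted:
  d(2*x*y + y - 2*z^2) includes (∂/∂z)(2*x*y + y - 2*z^2) dz = (-4*z) dz, which multiplied by dx ∧ dy gives (-4*z) dx ∧ dy ∧ dz
  d(y*(-y - z)) includes (∂/∂y)(y*(-y - z)) dy = (-2*y - z) dy, which multiplied by dx ∧ dz gives (2*y + z) dx ∧ dy ∧ dz
Collecting like 3-forms: d(omega) = (2*y - 3*z) dx ∧ dy ∧ dz.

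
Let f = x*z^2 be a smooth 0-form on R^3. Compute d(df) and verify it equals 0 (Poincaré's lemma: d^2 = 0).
d(df) = 0

Step 1: df = sum_i (∂f/∂x_i) dx_i = (z^2) dx + (0) dy + (2*x*z) dz.
Step 2: Apply d again. Using the 1-form formula, the coefficient of dx ∧ dy in d(df) is ∂^2 f/∂x ∂y - ∂^2 f/∂y ∂x = (0) - (0) = 0 (equality of mixed partials for smooth f).
Similarly for dx ∧ dz and dy ∧ dz — all coefficients vanish. So d(df) = 0.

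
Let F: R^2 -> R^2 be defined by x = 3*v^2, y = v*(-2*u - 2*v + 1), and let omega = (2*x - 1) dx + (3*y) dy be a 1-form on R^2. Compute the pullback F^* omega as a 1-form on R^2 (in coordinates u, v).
F^* omega = (v^2*(12*u + 12*v - 6)) du + (3*v*(4*u^2 + 12*u*v - 4*u + 20*v^2 - 6*v - 1)) dv

Using F^*(f dg) = (f ∘ F) d(g ∘ F), substitute each coordinate x_i by F_i(u, v) in f_i, and replace dx_i by d F_i = (∂F_i/∂u) du + (∂F_i/∂v) dv.
  For the x component: f_1(F) = 6*v^2 - 1; d F_1 = (0) du + (6*v) dv
  For the y component: f_2(F) = 3*v*(-2*u - 2*v + 1); d F_2 = (-2*v) du + (-2*u - 4*v + 1) dv
Combining and collecting du, dv coefficients:
  coeff of du: v^2*(12*u + 12*v - 6)
  coeff of dv: 3*v*(4*u^2 + 12*u*v - 4*u + 20*v^2 - 6*v - 1)
F^* omega = (v^2*(12*u + 12*v - 6)) du + (3*v*(4*u^2 + 12*u*v - 4*u + 20*v^2 - 6*v - 1)) dv.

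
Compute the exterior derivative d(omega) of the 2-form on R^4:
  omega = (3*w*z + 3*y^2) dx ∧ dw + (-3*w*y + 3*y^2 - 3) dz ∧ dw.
d(omega) = (-6*y) dx ∧ dy ∧ dw + (-3*w) dx ∧ dz ∧ dw + (-3*w + 6*y) dy ∧ dz ∧ dw

For a 2-form omega = sum_{i<j} g_{ij} dx_i ∧ dx_j, the exterior derivative is
  d(omega) = sum_{i<j} d(g_{ij}) ∧ dx_i ∧ dx_j = sum_{i<j, k} (∂g_{ij}/∂x_k) dx_k ∧ dx_i ∧ dx_j.
Expand each term, using dx_k ∧ dx_i ∧ dx_j = sgn(permutation) dx_{(a)} ∧ dx_{(b)} ∧ dx_{(c)} with (a < b < c) sorted:
  d(3*w*z + 3*y^2) includes (∂/∂y)(3*w*z + 3*y^2) dy = (6*y) dy, which multiplied by dx ∧ dw gives (-6*y) dx ∧ dy ∧ dw
  d(3*w*z + 3*y^2) includes (∂/∂z)(3*w*z + 3*y^2) dz = (3*w) dz, which multiplied by dx ∧ dw gives (-3*w) dx ∧ dz ∧ dw
  d(-3*w*y + 3*y^2 - 3) includes (∂/∂y)(-3*w*y + 3*y^2 - 3) dy = (-3*w + 6*y) dy, which multiplied by dz ∧ dw gives (-3*w + 6*y) dy ∧ dz ∧ dw
Collecting like 3-forms: d(omega) = (-6*y) dx ∧ dy ∧ dw + (-3*w) dx ∧ dz ∧ dw + (-3*w + 6*y) dy ∧ dz ∧ dw.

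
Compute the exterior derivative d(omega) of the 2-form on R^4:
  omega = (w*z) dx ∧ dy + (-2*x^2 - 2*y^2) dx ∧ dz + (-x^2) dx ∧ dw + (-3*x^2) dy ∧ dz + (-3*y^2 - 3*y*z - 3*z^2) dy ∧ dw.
d(omega) = (w - 6*x + 4*y) dx ∧ dy ∧ dz + (z) dx ∧ dy ∧ dw + (3*y + 6*z) dy ∧ dz ∧ dw

For a 2-form omega = sum_{i<j} g_{ij} dx_i ∧ dx_j, the exterior derivative is
  d(omega) = sum_{i<j} d(g_{ij}) ∧ dx_i ∧ dx_j = sum_{i<j, k} (∂g_{ij}/∂x_k) dx_k ∧ dx_i ∧ dx_j.
Expand each term, using dx_k ∧ dx_i ∧ dx_j = sgn(permutation) dx_{(a)} ∧ dx_{(b)} ∧ dx_{(c)} with (a < b < c) sorted:
  d(w*z) includes (∂/∂z)(w*z) dz = (w) dz, which multiplied by dx ∧ dy gives (w) dx ∧ dy ∧ dz
  d(w*z) includes (∂/∂w)(w*z) dw = (z) dw, which multiplied by dx ∧ dy gives (z) dx ∧ dy ∧ dw
  d(-2*x^2 - 2*y^2) includes (∂/∂y)(-2*x^2 - 2*y^2) dy = (-4*y) dy, which multiplied by dx ∧ dz gives (4*y) dx ∧ dy ∧ dz
  d(-3*x^2) includes (∂/∂x)(-3*x^2) dx = (-6*x) dx, which multiplied by dy ∧ dz gives (-6*x) dx ∧ dy ∧ dz
  d(-3*y^2 - 3*y*z - 3*z^2) includes (∂/∂z)(-3*y^2 - 3*y*z - 3*z^2) dz = (-3*y - 6*z) dz, which multiplied by dy ∧ dw gives (3*y + 6*z) dy ∧ dz ∧ dw
Collecting like 3-forms: d(omega) = (w - 6*x + 4*y) dx ∧ dy ∧ dz + (z) dx ∧ dy ∧ dw + (3*y + 6*z) dy ∧ dz ∧ dw.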